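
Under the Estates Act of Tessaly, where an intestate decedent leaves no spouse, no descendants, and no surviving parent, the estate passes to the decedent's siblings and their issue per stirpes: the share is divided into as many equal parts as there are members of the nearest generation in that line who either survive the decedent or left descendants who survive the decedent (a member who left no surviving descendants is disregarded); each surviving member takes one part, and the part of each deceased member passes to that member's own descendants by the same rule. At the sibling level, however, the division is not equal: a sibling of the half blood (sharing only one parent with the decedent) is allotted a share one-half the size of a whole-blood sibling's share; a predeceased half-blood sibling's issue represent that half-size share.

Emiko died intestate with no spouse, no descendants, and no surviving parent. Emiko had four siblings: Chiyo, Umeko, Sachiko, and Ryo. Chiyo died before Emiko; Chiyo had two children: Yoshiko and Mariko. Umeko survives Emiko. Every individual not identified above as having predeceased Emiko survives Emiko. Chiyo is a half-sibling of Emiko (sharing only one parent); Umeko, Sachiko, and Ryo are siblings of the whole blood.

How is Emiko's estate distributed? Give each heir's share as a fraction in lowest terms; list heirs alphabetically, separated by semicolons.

No spouse, descendants, or parent survives, so the estate passes to Emiko's siblings per stirpes.
Half-blood siblings count for one-half the weight of whole-blood siblings at the initial division.
Dividing 1 in proportion to weights (total weight 7/2): Chiyo (weight 1/2) → 1/7; Umeko (weight 1) → 2/7; Sachiko (weight 1) → 2/7; Ryo (weight 1) → 2/7.
Chiyo predeceased; the 1/7 allotted to Chiyo's branch passes to Chiyo's issue by representation.
The 1/7 is divided into 2 equal shares of 1/14 among Yoshiko, Mariko.
Yoshiko is living and takes 1/14.
Mariko is living and takes 1/14.
Umeko is living and takes 2/7.
Sachiko is living and takes 2/7.
Ryo is living and takes 2/7.

Mariko 1/14; Ryo 2/7; Sachiko 2/7; Umeko 2/7; Yoshiko 1/14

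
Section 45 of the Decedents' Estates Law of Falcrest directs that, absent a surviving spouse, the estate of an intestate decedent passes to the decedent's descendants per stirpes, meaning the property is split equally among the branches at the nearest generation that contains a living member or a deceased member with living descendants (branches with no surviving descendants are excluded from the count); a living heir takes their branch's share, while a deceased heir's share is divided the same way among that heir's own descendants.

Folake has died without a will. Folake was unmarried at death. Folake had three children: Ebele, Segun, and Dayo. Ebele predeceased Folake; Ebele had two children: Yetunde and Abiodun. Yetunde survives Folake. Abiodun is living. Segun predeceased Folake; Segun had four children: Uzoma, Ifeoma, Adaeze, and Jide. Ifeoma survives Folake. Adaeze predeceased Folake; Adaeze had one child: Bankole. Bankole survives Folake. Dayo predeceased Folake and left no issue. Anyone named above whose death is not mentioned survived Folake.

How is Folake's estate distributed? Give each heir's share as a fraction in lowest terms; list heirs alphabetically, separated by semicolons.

There is no surviving spouse, so the entire estate passes to Folake's descendants per stirpes.
Dayo left no surviving issue, so that branch lapses and is disregarded.
The estate is divided into 2 equal shares of 1/2 among Ebele, Segun.
Ebele predeceased; the 1/2 allotted to Ebele's branch passes to Ebele's issue by representation.
The 1/2 is divided into 2 equal shares of 1/4 among Yetunde, Abiodun.
Yetunde is living and takes 1/4.
Abiodun is living and takes 1/4.
Segun predeceased; the 1/2 allotted to Segun's branch passes to Segun's issue by representation.
The 1/2 is divided into 4 equal shares of 1/8 among Uzoma, Ifeoma, Adaeze, Jide.
Uzoma is living and takes 1/8.
Ifeoma is living and takes 1/8.
Adaeze predeceased; the 1/8 allotted to Adaeze's branch passes to Adaeze's issue by representation.
Bankole is the sole taker at this level and receives the full 1/8.
Jide is living and takes 1/8.

Abiodun 1/4; Bankole 1/8; Ifeoma 1/8; Jide 1/8; Uzoma 1/8; Yetunde 1/4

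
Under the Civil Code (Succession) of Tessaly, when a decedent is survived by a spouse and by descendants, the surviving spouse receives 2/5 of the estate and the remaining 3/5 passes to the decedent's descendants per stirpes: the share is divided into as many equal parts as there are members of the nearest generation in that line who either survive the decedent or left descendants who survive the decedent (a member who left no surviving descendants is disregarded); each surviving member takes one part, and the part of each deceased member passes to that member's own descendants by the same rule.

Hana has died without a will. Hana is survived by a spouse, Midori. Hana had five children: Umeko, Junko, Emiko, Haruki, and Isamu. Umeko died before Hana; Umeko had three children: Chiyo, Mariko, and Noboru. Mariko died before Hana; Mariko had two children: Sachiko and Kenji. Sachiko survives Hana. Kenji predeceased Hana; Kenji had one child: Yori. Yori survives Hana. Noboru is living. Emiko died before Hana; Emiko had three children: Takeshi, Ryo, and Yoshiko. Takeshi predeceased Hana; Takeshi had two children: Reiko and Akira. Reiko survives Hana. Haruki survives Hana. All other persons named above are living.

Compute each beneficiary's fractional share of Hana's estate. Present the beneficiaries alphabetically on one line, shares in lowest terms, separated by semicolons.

Midori, as surviving spouse, takes 2/5.
The remaining 3/5 passes to Hana's descendants per stirpes.
The 3/5 is divided into 5 equal shares of 3/25 among Umeko, Junko, Emiko, Haruki, Isamu.
Umeko predeceased; the 3/25 allotted to Umeko's branch passes to Umeko's issue by representation.
The 3/25 is divided into 3 equal shares of 1/25 among Chiyo, Mariko, Noboru.
Chiyo is living and takes 1/25.
Mariko predeceased; the 1/25 allotted to Mariko's branch passes to Mariko's issue by representation.
The 1/25 is divided into 2 equal shares of 1/50 among Sachiko, Kenji.
Sachiko is living and takes 1/50.
Kenji predeceased; the 1/50 allotted to Kenji's branch passes to Kenji's issue by representation.
Yori is the sole taker at this level and receives the full 1/50.
Noboru is living and takes 1/25.
Junko is living and takes 3/25.
Emiko predeceased; the 3/25 allotted to Emiko's branch passes to Emiko's issue by representation.
The 3/25 is divided into 3 equal shares of 1/25 among Takeshi, Ryo, Yoshiko.
Takeshi predeceased; the 1/25 allotted to Takeshi's branch passes to Takeshi's issue by representation.
The 1/25 is divided into 2 equal shares of 1/50 among Reiko, Akira.
Reiko is living and takes 1/50.
Akira is living and takes 1/50.
Ryo is living and takes 1/25.
Yoshiko is living and takes 1/25.
Haruki is living and takes 3/25.
Isamu is living and takes 3/25.

Akira 1/50; Chiyo 1/25; Haruki 3/25; Isamu 3/25; Junko 3/25; Midori 2/5; Noboru 1/25; Reiko 1/50; Ryo 1/25; Sachiko 1/50; Yori 1/50; Yoshiko 1/25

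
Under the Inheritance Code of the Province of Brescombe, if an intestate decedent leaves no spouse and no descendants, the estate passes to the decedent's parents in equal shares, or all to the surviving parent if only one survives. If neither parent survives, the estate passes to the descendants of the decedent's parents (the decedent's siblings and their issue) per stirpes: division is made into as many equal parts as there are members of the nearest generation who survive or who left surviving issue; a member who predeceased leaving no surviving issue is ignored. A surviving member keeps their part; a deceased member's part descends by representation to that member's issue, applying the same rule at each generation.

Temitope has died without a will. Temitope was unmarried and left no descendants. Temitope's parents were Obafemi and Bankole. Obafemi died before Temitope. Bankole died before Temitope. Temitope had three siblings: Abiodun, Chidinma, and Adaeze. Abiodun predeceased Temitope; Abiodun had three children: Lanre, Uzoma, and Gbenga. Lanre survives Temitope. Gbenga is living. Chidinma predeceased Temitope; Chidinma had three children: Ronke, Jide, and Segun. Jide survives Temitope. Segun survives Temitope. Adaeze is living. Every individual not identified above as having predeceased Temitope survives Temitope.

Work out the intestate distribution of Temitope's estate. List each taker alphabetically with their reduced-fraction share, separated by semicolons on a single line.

Neither parent survives and there are no descendants, so the estate passes to Temitope's siblings and their issue per stirpes.
The estate is divided into 3 equal shares of 1/3 among Abiodun, Chidinma, Adaeze.
Abiodun predeceased; the 1/3 allotted to Abiodun's branch passes to Abiodun's issue by representation.
The 1/3 is divided into 3 equal shares of 1/9 among Lanre, Uzoma, Gbenga.
Lanre is living and takes 1/9.
Uzoma is living and takes 1/9.
Gbenga is living and takes 1/9.
Chidinma predeceased; the 1/3 allotted to Chidinma's branch passes to Chidinma's issue by representation.
The 1/3 is divided into 3 equal shares of 1/9 among Ronke, Jide, Segun.
Ronke is living and takes 1/9.
Jide is living and takes 1/9.
Segun is living and takes 1/9.
Adaeze is living and takes 1/3.

Adaeze 1/3; Gbenga 1/9; Jide 1/9; Lanre 1/9; Ronke 1/9; Segun 1/9; Uzoma 1/9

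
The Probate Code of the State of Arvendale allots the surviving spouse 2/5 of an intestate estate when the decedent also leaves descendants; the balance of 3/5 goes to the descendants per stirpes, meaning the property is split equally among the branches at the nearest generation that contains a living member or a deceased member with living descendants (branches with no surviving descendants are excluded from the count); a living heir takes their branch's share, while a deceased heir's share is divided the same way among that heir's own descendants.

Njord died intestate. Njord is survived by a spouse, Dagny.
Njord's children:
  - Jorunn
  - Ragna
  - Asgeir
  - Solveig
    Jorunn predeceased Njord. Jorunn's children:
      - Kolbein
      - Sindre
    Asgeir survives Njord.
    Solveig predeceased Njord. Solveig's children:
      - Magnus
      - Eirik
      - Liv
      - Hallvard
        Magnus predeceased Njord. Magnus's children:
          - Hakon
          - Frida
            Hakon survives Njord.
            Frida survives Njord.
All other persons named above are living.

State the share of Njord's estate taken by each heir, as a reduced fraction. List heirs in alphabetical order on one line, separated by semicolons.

Dagny, as surviving spouse, takes 2/5.
The remaining 3/5 passes to Njord's descendants per stirpes.
The 3/5 is divided into 4 equal shares of 3/20 among Jorunn, Ragna, Asgeir, Solveig.
Jorunn predeceased; the 3/20 allotted to Jorunn's branch passes to Jorunn's issue by representation.
The 3/20 is divided into 2 equal shares of 3/40 among Kolbein, Sindre.
Kolbein is living and takes 3/40.
Sindre is living and takes 3/40.
Ragna is living and takes 3/20.
Asgeir is living and takes 3/20.
Solveig predeceased; the 3/20 allotted to Solveig's branch passes to Solveig's issue by representation.
The 3/20 is divided into 4 equal shares of 3/80 among Magnus, Eirik, Liv, Hallvard.
Magnus predeceased; the 3/80 allotted to Magnus's branch passes to Magnus's issue by representation.
The 3/80 is divided into 2 equal shares of 3/160 among Hakon, Frida.
Hakon is living and takes 3/160.
Frida is living and takes 3/160.
Eirik is living and takes 3/80.
Liv is living and takes 3/80.
Hallvard is living and takes 3/80.

Asgeir 3/20; Dagny 2/5; Eirik 3/80; Frida 3/160; Hakon 3/160; Hallvard 3/80; Kolbein 3/40; Liv 3/80; Ragna 3/20; Sindre 3/40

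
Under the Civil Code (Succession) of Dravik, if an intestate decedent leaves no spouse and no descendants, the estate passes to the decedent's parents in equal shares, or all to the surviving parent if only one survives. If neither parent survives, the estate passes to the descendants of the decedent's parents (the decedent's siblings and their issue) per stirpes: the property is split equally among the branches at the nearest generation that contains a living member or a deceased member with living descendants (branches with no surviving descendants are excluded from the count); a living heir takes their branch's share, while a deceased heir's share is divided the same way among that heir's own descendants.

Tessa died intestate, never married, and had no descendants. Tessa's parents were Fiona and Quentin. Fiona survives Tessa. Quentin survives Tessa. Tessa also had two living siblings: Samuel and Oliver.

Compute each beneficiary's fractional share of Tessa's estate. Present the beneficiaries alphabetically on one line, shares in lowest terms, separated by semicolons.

Both parents survive, so Fiona and Quentin each take 1/2. The siblings take nothing because a surviving parent has priority.

Fiona 1/2; Quentin 1/2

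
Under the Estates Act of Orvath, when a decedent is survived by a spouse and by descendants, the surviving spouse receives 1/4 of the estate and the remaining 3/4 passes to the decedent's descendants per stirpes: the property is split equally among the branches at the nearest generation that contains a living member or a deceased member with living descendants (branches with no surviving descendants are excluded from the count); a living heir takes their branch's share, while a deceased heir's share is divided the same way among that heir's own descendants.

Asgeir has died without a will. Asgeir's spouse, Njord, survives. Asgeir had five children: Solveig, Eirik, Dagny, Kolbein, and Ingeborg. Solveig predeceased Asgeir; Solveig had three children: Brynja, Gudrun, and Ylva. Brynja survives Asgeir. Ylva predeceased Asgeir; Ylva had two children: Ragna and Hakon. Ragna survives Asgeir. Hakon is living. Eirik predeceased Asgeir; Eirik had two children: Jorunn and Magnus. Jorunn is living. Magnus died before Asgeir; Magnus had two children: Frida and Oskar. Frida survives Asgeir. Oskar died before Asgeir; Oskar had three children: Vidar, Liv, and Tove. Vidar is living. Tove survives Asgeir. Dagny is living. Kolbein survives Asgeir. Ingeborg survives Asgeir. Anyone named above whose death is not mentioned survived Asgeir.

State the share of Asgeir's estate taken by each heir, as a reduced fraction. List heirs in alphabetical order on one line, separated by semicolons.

Njord, as surviving spouse, takes 1/4.
The remaining 3/4 passes to Asgeir's descendants per stirpes.
The 3/4 is divided into 5 equal shares of 3/20 among Solveig, Eirik, Dagny, Kolbein, Ingeborg.
Solveig predeceased; the 3/20 allotted to Solveig's branch passes to Solveig's issue by representation.
The 3/20 is divided into 3 equal shares of 1/20 among Brynja, Gudrun, Ylva.
Brynja is living and takes 1/20.
Gudrun is living and takes 1/20.
Ylva predeceased; the 1/20 allotted to Ylva's branch passes to Ylva's issue by representation.
The 1/20 is divided into 2 equal shares of 1/40 among Ragna, Hakon.
Ragna is living and takes 1/40.
Hakon is living and takes 1/40.
Eirik predeceased; the 3/20 allotted to Eirik's branch passes to Eirik's issue by representation.
The 3/20 is divided into 2 equal shares of 3/40 among Jorunn, Magnus.
Jorunn is living and takes 3/40.
Magnus predeceased; the 3/40 allotted to Magnus's branch passes to Magnus's issue by representation.
The 3/40 is divided into 2 equal shares of 3/80 among Frida, Oskar.
Frida is living and takes 3/80.
Oskar predeceased; the 3/80 allotted to Oskar's branch passes to Oskar's issue by representation.
The 3/80 is divided into 3 equal shares of 1/80 among Vidar, Liv, Tove.
Vidar is living and takes 1/80.
Liv is living and takes 1/80.
Tove is living and takes 1/80.
Dagny is living and takes 3/20.
Kolbein is living and takes 3/20.
Ingeborg is living and takes 3/20.

Brynja 1/20; Dagny 3/20; Frida 3/80; Gudrun 1/20; Hakon 1/40; Ingeborg 3/20; Jorunn 3/40; Kolbein 3/20; Liv 1/80; Njord 1/4; Ragna 1/40; Tove 1/80; Vidar 1/80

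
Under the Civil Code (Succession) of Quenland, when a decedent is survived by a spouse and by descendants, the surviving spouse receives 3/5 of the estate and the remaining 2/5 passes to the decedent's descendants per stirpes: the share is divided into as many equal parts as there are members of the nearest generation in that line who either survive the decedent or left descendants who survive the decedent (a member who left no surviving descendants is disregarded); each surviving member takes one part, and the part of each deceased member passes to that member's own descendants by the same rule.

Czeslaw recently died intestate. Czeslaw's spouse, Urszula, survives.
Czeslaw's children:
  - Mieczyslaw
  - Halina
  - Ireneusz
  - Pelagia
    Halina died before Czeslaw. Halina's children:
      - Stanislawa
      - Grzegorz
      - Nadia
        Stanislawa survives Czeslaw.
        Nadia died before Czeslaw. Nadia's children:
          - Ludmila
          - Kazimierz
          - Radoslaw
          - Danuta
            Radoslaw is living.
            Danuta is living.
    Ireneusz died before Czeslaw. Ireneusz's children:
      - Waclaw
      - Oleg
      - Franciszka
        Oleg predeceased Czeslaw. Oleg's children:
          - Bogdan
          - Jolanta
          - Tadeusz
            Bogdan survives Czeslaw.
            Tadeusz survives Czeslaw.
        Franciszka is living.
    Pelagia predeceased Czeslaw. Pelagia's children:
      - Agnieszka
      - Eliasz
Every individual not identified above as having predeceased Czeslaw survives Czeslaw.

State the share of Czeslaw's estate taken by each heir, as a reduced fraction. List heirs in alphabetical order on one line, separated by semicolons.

Agnieszka 1/20; Bogdan 1/90; Danuta 1/120; Eliasz 1/20; Franciszka 1/30; Grzegorz 1/30; Jolanta 1/90; Kazimierz 1/120; Ludmila 1/120; Mieczyslaw 1/10; Radoslaw 1/120; Stanislawa 1/30; Tadeusz 1/90; Urszula 3/5; Waclaw 1/30

Urszula, as surviving spouse, takes 3/5.
The remaining 2/5 passes to Czeslaw's descendants per stirpes.
The 2/5 is divided into 4 equal shares of 1/10 among Mieczyslaw, Halina, Ireneusz, Pelagia.
Mieczyslaw is living and takes 1/10.
Halina predeceased; the 1/10 allotted to Halina's branch passes to Halina's issue by representation.
The 1/10 is divided into 3 equal shares of 1/30 among Stanislawa, Grzegorz, Nadia.
Stanislawa is living and takes 1/30.
Grzegorz is living and takes 1/30.
Nadia predeceased; the 1/30 allotted to Nadia's branch passes to Nadia's issue by representation.
The 1/30 is divided into 4 equal shares of 1/120 among Ludmila, Kazimierz, Radoslaw, Danuta.
Ludmila is living and takes 1/120.
Kazimierz is living and takes 1/120.
Radoslaw is living and takes 1/120.
Danuta is living and takes 1/120.
Ireneusz predeceased; the 1/10 allotted to Ireneusz's branch passes to Ireneusz's issue by representation.
The 1/10 is divided into 3 equal shares of 1/30 among Waclaw, Oleg, Franciszka.
Waclaw is living and takes 1/30.
Oleg predeceased; the 1/30 allotted to Oleg's branch passes to Oleg's issue by representation.
The 1/30 is divided into 3 equal shares of 1/90 among Bogdan, Jolanta, Tadeusz.
Bogdan is living and takes 1/90.
Jolanta is living and takes 1/90.
Tadeusz is living and takes 1/90.
Franciszka is living and takes 1/30.
Pelagia predeceased; the 1/10 allotted to Pelagia's branch passes to Pelagia's issue by representation.
The 1/10 is divided into 2 equal shares of 1/20 among Agnieszka, Eliasz.
Agnieszka is living and takes 1/20.
Eliasz is living and takes 1/20.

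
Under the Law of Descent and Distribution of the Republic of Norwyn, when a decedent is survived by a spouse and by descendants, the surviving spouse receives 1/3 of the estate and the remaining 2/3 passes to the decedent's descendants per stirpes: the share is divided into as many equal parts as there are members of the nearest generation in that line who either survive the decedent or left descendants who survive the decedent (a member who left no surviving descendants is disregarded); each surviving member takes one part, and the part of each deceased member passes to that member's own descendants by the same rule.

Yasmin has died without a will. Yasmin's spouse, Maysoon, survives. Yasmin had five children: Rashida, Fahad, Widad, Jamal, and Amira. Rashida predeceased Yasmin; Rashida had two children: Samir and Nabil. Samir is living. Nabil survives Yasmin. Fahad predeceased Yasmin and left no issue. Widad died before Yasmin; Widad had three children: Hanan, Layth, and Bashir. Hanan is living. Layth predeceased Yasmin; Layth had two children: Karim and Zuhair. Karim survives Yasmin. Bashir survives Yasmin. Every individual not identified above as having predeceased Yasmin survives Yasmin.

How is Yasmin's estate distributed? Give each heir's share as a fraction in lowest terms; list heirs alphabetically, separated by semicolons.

Maysoon, as surviving spouse, takes 1/3.
The remaining 2/3 passes to Yasmin's descendants per stirpes.
Fahad left no surviving issue, so that branch lapses and is disregarded.
The 2/3 is divided into 4 equal shares of 1/6 among Rashida, Widad, Jamal, Amira.
Rashida predeceased; the 1/6 allotted to Rashida's branch passes to Rashida's issue by representation.
The 1/6 is divided into 2 equal shares of 1/12 among Samir, Nabil.
Samir is living and takes 1/12.
Nabil is living and takes 1/12.
Widad predeceased; the 1/6 allotted to Widad's branch passes to Widad's issue by representation.
The 1/6 is divided into 3 equal shares of 1/18 among Hanan, Layth, Bashir.
Hanan is living and takes 1/18.
Layth predeceased; the 1/18 allotted to Layth's branch passes to Layth's issue by representation.
The 1/18 is divided into 2 equal shares of 1/36 among Karim, Zuhair.
Karim is living and takes 1/36.
Zuhair is living and takes 1/36.
Bashir is living and takes 1/18.
Jamal is living and takes 1/6.
Amira is living and takes 1/6.

Amira 1/6; Bashir 1/18; Hanan 1/18; Jamal 1/6; Karim 1/36; Maysoon 1/3; Nabil 1/12; Samir 1/12; Zuhair 1/36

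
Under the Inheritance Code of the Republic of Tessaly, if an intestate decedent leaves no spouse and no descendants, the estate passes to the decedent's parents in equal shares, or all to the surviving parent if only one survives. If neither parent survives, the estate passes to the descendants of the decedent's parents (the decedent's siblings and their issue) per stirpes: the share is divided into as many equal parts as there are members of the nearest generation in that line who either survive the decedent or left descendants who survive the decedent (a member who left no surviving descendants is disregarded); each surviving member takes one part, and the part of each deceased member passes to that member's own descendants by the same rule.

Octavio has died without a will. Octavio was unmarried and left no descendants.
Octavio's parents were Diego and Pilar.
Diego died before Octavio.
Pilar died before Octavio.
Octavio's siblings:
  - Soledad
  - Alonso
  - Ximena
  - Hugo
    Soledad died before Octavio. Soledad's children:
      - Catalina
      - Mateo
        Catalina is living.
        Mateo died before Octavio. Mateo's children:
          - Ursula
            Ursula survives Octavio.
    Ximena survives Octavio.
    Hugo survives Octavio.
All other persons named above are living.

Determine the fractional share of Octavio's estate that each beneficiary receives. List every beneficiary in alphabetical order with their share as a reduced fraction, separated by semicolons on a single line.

Neither parent survives and there are no descendants, so the estate passes to Octavio's siblings and their issue per stirpes.
The estate is divided into 4 equal shares of 1/4 among Soledad, Alonso, Ximena, Hugo.
Soledad predeceased; the 1/4 allotted to Soledad's branch passes to Soledad's issue by representation.
The 1/4 is divided into 2 equal shares of 1/8 among Catalina, Mateo.
Catalina is living and takes 1/8.
Mateo predeceased; the 1/8 allotted to Mateo's branch passes to Mateo's issue by representation.
Ursula is the sole taker at this level and receives the full 1/8.
Alonso is living and takes 1/4.
Ximena is living and takes 1/4.
Hugo is living and takes 1/4.

Alonso 1/4; Catalina 1/8; Hugo 1/4; Ursula 1/8; Ximena 1/4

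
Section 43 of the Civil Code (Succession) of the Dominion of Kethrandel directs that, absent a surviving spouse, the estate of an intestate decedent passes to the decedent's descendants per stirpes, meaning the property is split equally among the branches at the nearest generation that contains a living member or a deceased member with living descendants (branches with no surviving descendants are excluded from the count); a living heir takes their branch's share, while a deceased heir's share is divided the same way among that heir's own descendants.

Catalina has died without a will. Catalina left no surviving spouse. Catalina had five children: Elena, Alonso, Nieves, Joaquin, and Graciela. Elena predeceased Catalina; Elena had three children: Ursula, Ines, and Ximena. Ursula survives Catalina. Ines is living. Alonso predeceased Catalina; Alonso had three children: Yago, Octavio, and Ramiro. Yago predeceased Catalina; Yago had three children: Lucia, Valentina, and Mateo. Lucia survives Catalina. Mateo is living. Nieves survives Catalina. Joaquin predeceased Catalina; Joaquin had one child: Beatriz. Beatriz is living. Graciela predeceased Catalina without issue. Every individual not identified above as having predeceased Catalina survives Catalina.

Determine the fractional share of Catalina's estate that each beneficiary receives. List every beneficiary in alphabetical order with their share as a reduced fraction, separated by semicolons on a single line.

Beatriz 1/4; Ines 1/12; Lucia 1/36; Mateo 1/36; Nieves 1/4; Octavio 1/12; Ramiro 1/12; Ursula 1/12; Valentina 1/36; Ximena 1/12

There is no surviving spouse, so the entire estate passes to Catalina's descendants per stirpes.
Graciela left no surviving issue, so that branch lapses and is disregarded.
The estate is divided into 4 equal shares of 1/4 among Elena, Alonso, Nieves, Joaquin.
Elena predeceased; the 1/4 allotted to Elena's branch passes to Elena's issue by representation.
The 1/4 is divided into 3 equal shares of 1/12 among Ursula, Ines, Ximena.
Ursula is living and takes 1/12.
Ines is living and takes 1/12.
Ximena is living and takes 1/12.
Alonso predeceased; the 1/4 allotted to Alonso's branch passes to Alonso's issue by representation.
The 1/4 is divided into 3 equal shares of 1/12 among Yago, Octavio, Ramiro.
Yago predeceased; the 1/12 allotted to Yago's branch passes to Yago's issue by representation.
The 1/12 is divided into 3 equal shares of 1/36 among Lucia, Valentina, Mateo.
Lucia is living and takes 1/36.
Valentina is living and takes 1/36.
Mateo is living and takes 1/36.
Octavio is living and takes 1/12.
Ramiro is living and takes 1/12.
Nieves is living and takes 1/4.
Joaquin predeceased; the 1/4 allotted to Joaquin's branch passes to Joaquin's issue by representation.
Beatriz is the sole taker at this level and receives the full 1/4.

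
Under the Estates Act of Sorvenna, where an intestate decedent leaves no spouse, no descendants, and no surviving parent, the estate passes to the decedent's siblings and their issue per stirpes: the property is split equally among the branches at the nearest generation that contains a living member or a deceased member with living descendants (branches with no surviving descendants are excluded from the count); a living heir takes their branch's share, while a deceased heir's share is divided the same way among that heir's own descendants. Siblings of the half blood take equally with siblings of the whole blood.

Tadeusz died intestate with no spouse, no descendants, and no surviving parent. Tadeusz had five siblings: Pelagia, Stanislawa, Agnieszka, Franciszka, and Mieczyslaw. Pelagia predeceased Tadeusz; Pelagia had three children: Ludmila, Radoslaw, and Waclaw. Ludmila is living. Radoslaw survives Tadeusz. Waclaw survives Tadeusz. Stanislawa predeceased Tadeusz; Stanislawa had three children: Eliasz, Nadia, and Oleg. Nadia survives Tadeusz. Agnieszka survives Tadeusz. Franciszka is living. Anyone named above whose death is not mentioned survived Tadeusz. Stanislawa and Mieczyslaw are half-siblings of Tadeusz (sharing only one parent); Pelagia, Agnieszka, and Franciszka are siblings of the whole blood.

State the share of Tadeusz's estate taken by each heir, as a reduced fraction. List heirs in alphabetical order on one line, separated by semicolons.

Agnieszka 1/5; Eliasz 1/15; Franciszka 1/5; Ludmila 1/15; Mieczyslaw 1/5; Nadia 1/15; Oleg 1/15; Radoslaw 1/15; Waclaw 1/15

No spouse, descendants, or parent survives, so the estate passes to Tadeusz's siblings per stirpes.
Half-blood and whole-blood siblings take equally under the stated rule.
The estate is divided into 5 equal shares of 1/5 among Pelagia, Stanislawa, Agnieszka, Franciszka, Mieczyslaw.
Pelagia predeceased; the 1/5 allotted to Pelagia's branch passes to Pelagia's issue by representation.
The 1/5 is divided into 3 equal shares of 1/15 among Ludmila, Radoslaw, Waclaw.
Ludmila is living and takes 1/15.
Radoslaw is living and takes 1/15.
Waclaw is living and takes 1/15.
Stanislawa predeceased; the 1/5 allotted to Stanislawa's branch passes to Stanislawa's issue by representation.
The 1/5 is divided into 3 equal shares of 1/15 among Eliasz, Nadia, Oleg.
Eliasz is living and takes 1/15.
Nadia is living and takes 1/15.
Oleg is living and takes 1/15.
Agnieszka is living and takes 1/5.
Franciszka is living and takes 1/5.
Mieczyslaw is living and takes 1/5.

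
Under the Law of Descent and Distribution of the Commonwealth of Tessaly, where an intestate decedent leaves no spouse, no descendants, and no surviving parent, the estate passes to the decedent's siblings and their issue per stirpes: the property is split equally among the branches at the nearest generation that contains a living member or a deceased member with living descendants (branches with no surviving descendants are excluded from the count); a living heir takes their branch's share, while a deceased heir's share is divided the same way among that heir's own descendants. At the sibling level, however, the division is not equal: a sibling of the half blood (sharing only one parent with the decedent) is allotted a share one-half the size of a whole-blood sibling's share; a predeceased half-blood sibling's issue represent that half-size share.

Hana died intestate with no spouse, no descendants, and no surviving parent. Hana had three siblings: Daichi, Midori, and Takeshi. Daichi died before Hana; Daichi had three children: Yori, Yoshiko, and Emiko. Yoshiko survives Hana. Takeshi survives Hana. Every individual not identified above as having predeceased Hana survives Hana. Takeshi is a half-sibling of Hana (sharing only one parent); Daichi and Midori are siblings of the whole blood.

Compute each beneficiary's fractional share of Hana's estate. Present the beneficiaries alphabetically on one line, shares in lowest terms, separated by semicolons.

No spouse, descendants, or parent survives, so the estate passes to Hana's siblings per stirpes.
Half-blood siblings count for one-half the weight of whole-blood siblings at the initial division.
Dividing 1 in proportion to weights (total weight 5/2): Daichi (weight 1) → 2/5; Midori (weight 1) → 2/5; Takeshi (weight 1/2) → 1/5.
Daichi predeceased; the 2/5 allotted to Daichi's branch passes to Daichi's issue by representation.
The 2/5 is divided into 3 equal shares of 2/15 among Yori, Yoshiko, Emiko.
Yori is living and takes 2/15.
Yoshiko is living and takes 2/15.
Emiko is living and takes 2/15.
Midori is living and takes 2/5.
Takeshi is living and takes 1/5.

Emiko 2/15; Midori 2/5; Takeshi 1/5; Yori 2/15; Yoshiko 2/15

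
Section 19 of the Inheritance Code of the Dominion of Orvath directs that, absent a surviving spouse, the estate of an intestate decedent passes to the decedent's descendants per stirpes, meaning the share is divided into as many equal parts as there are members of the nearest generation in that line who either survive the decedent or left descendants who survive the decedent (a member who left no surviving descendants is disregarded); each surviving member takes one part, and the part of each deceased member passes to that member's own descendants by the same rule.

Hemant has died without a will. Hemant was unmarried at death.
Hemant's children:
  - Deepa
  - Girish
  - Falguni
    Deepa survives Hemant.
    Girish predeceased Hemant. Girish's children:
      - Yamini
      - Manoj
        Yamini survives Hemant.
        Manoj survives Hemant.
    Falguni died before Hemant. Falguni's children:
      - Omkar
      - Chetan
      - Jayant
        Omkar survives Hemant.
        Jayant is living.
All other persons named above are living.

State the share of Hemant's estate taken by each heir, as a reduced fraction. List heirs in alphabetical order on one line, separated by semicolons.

There is no surviving spouse, so the entire estate passes to Hemant's descendants per stirpes.
The estate is divided into 3 equal shares of 1/3 among Deepa, Girish, Falguni.
Deepa is living and takes 1/3.
Girish predeceased; the 1/3 allotted to Girish's branch passes to Girish's issue by representation.
The 1/3 is divided into 2 equal shares of 1/6 among Yamini, Manoj.
Yamini is living and takes 1/6.
Manoj is living and takes 1/6.
Falguni predeceased; the 1/3 allotted to Falguni's branch passes to Falguni's issue by representation.
The 1/3 is divided into 3 equal shares of 1/9 among Omkar, Chetan, Jayant.
Omkar is living and takes 1/9.
Chetan is living and takes 1/9.
Jayant is living and takes 1/9.

Chetan 1/9; Deepa 1/3; Jayant 1/9; Manoj 1/6; Omkar 1/9; Yamini 1/6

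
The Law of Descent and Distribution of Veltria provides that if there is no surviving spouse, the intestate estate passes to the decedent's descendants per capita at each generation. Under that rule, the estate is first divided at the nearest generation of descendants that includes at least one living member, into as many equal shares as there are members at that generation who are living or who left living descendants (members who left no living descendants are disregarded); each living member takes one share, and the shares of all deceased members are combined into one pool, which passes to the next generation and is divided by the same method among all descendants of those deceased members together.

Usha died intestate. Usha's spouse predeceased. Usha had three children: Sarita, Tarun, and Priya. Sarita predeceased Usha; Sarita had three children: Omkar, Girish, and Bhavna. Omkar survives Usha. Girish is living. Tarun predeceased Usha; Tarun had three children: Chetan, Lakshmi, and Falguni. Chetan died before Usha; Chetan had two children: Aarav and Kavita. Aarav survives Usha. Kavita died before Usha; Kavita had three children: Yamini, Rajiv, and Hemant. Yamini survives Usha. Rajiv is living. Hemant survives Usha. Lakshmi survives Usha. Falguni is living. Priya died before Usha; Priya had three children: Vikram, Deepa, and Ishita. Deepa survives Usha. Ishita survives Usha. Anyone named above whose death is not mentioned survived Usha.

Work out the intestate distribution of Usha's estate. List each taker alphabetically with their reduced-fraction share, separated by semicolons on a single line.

Aarav 1/18; Bhavna 1/9; Deepa 1/9; Falguni 1/9; Girish 1/9; Hemant 1/54; Ishita 1/9; Lakshmi 1/9; Omkar 1/9; Rajiv 1/54; Vikram 1/9; Yamini 1/54

There is no surviving spouse, so the entire estate passes to Usha's descendants per capita at each generation.
No one at generation 1 (Sarita, Tarun, Priya) is living; moving to the next generation.
At generation 2 (Omkar, Girish, Bhavna, Chetan, Lakshmi, Falguni, Vikram, Deepa, Ishita) there are 9 shares of (1)/9 = 1/9 each.
Living: Omkar, Girish, Bhavna, Lakshmi, Falguni, Vikram, Deepa, and Ishita — each takes 1/9.
Deceased: Chetan. That 1/9 share is carried to generation 3.
At generation 3 (Aarav, Kavita) there are 2 shares of (1/9)/2 = 1/18 each.
Living: Aarav — each takes 1/18.
Deceased: Kavita. That 1/18 share is carried to generation 4.
At generation 4 (Yamini, Rajiv, Hemant) there are 3 shares of (1/18)/3 = 1/54 each.
Living: Yamini, Rajiv, and Hemant — each takes 1/54.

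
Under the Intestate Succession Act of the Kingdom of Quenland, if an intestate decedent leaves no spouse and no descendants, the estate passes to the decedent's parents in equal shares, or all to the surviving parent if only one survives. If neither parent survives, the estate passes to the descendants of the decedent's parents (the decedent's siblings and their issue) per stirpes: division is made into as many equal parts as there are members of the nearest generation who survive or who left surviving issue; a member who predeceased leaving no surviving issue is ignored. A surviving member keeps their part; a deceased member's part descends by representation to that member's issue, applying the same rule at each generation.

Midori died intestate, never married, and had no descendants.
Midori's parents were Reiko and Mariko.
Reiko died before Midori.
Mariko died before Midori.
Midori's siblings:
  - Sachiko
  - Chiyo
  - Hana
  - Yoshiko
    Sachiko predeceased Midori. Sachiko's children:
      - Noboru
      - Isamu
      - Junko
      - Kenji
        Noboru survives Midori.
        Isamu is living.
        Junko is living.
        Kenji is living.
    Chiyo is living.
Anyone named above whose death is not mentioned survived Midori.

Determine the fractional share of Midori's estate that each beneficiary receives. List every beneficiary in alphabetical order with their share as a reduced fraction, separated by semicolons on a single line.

Neither parent survives and there are no descendants, so the estate passes to Midori's siblings and their issue per stirpes.
The estate is divided into 4 equal shares of 1/4 among Sachiko, Chiyo, Hana, Yoshiko.
Sachiko predeceased; the 1/4 allotted to Sachiko's branch passes to Sachiko's issue by representation.
The 1/4 is divided into 4 equal shares of 1/16 among Noboru, Isamu, Junko, Kenji.
Noboru is living and takes 1/16.
Isamu is living and takes 1/16.
Junko is living and takes 1/16.
Kenji is living and takes 1/16.
Chiyo is living and takes 1/4.
Hana is living and takes 1/4.
Yoshiko is living and takes 1/4.

Chiyo 1/4; Hana 1/4; Isamu 1/16; Junko 1/16; Kenji 1/16; Noboru 1/16; Yoshiko 1/4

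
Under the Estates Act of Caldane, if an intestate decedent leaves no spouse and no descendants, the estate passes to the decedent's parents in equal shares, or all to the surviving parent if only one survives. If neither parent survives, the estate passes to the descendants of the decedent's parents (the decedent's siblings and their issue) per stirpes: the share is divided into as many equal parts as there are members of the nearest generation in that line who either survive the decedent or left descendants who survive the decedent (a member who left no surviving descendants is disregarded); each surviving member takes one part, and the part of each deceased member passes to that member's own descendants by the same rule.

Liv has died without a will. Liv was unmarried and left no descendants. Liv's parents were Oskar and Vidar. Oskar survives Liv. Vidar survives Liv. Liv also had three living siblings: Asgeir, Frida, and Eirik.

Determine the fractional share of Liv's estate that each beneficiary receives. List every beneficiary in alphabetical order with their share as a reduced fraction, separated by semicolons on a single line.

Oskar 1/2; Vidar 1/2

Both parents survive, so Oskar and Vidar each take 1/2. The siblings take nothing because a surviving parent has priority.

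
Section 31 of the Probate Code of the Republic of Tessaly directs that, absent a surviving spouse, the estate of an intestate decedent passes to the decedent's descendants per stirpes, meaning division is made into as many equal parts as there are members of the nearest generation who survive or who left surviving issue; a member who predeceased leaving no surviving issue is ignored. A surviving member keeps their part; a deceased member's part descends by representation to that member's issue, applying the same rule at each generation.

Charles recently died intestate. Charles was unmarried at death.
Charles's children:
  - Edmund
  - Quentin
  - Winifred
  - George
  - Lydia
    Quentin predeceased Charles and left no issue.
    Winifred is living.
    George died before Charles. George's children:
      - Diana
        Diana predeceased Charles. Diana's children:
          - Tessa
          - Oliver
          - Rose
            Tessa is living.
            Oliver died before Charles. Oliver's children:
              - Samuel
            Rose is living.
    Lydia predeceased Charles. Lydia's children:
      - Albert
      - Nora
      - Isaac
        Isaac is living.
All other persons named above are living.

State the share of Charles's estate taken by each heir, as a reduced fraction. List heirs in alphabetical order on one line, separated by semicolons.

There is no surviving spouse, so the entire estate passes to Charles's descendants per stirpes.
Quentin left no surviving issue, so that branch lapses and is disregarded.
The estate is divided into 4 equal shares of 1/4 among Edmund, Winifred, George, Lydia.
Edmund is living and takes 1/4.
Winifred is living and takes 1/4.
George predeceased; the 1/4 allotted to George's branch passes to George's issue by representation.
Diana's line is the sole branch at this level, so the full 1/4 passes to Diana's issue by representation.
The 1/4 is divided into 3 equal shares of 1/12 among Tessa, Oliver, Rose.
Tessa is living and takes 1/12.
Oliver predeceased; the 1/12 allotted to Oliver's branch passes to Oliver's issue by representation.
Samuel is the sole taker at this level and receives the full 1/12.
Rose is living and takes 1/12.
Lydia predeceased; the 1/4 allotted to Lydia's branch passes to Lydia's issue by representation.
The 1/4 is divided into 3 equal shares of 1/12 among Albert, Nora, Isaac.
Albert is living and takes 1/12.
Nora is living and takes 1/12.
Isaac is living and takes 1/12.

Albert 1/12; Edmund 1/4; Isaac 1/12; Nora 1/12; Rose 1/12; Samuel 1/12; Tessa 1/12; Winifred 1/4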